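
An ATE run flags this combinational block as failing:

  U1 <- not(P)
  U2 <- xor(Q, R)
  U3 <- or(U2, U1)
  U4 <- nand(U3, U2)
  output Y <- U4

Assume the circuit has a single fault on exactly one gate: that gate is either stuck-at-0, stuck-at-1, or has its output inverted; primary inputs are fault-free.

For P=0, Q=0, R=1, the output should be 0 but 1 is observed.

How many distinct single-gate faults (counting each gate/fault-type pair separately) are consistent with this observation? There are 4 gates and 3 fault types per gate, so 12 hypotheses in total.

6

Fault-free: U1=1, U2=1, U3=1, U4=0 → 0. Observed 1.
  U1 stuck-at-0: output 0 ✗
  U1 stuck-at-1: output 0 ✗
  U1 inverted output: output 0 ✗
  U2 stuck-at-0: output 1 ✓
  U2 stuck-at-1: output 0 ✗
  U2 inverted output: output 1 ✓
  U3 stuck-at-0: output 1 ✓
  U3 stuck-at-1: output 0 ✗
  U3 inverted output: output 1 ✓
  U4 stuck-at-0: output 0 ✗
  U4 stuck-at-1: output 1 ✓
  U4 inverted output: output 1 ✓
Consistent faults: {U2 stuck-at-0, U2 inverted output, U3 stuck-at-0, U3 inverted output, U4 stuck-at-1, U4 inverted output} — 6 in all.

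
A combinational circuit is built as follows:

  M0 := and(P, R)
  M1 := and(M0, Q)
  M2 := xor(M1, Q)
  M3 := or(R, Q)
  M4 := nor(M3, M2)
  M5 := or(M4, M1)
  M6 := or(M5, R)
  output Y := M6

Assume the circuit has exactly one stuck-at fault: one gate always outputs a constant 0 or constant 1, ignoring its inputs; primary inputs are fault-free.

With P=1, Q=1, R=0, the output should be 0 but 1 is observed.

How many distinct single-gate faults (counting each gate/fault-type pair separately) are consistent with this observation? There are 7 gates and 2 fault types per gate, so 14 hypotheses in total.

Fault-free: M0=0, M1=0, M2=1, M3=1, M4=0, M5=0, M6=0 → 0. Observed 1.
  M0 stuck-at-0: output 0 ✗
  M0 stuck-at-1: output 1 ✓
  M1 stuck-at-0: output 0 ✗
  M1 stuck-at-1: output 1 ✓
  M2 stuck-at-0: output 0 ✗
  M2 stuck-at-1: output 0 ✗
  M3 stuck-at-0: output 0 ✗
  M3 stuck-at-1: output 0 ✗
  M4 stuck-at-0: output 0 ✗
  M4 stuck-at-1: output 1 ✓
  M5 stuck-at-0: output 0 ✗
  M5 stuck-at-1: output 1 ✓
  M6 stuck-at-0: output 0 ✗
  M6 stuck-at-1: output 1 ✓
Consistent faults: {M0 stuck-at-1, M1 stuck-at-1, M4 stuck-at-1, M5 stuck-at-1, M6 stuck-at-1} — 5 in all.

5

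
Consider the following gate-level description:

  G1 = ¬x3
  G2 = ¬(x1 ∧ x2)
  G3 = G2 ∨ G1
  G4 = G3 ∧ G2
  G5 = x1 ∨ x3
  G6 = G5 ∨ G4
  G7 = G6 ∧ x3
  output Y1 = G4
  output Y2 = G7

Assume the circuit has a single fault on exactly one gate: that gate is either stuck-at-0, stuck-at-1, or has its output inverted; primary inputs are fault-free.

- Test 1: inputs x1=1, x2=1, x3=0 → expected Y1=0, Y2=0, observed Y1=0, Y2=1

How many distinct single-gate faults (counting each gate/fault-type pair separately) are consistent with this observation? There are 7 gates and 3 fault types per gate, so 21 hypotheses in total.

Fault-free: G1=1, G2=0, G3=1, G4=0, G5=1, G6=1, G7=0 → Y1=0, Y2=0. Observed Y1=0, Y2=1.
  G1: none of the 3 fault types match ✗
  G2: none of the 3 fault types match ✗
  G3: none of the 3 fault types match ✗
  G4: none of the 3 fault types match ✗
  G5: none of the 3 fault types match ✗
  G6: none of the 3 fault types match ✗
  G7: stuck-at-1, inverted output ✓; others ✗
Consistent faults: {G7 stuck-at-1, G7 inverted output} — 2 in all.

2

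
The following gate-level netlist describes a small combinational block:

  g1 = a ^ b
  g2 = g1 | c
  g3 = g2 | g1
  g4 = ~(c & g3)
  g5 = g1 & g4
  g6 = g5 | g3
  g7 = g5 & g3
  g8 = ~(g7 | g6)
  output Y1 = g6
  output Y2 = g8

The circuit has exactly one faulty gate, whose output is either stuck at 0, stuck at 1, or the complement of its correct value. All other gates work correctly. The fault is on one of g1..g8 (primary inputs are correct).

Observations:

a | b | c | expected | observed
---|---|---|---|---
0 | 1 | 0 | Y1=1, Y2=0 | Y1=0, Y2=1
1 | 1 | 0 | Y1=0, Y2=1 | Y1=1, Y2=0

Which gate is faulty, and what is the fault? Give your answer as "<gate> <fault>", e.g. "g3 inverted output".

Fault-free values for test 1 (a=0, b=1, c=0): g1=1, g2=1, g3=1, g4=1, g5=1, g6=1, g7=1, g8=0, giving Y1=1, Y2=0. Observed Y1=0, Y2=1.
Test 1: faults giving observed Y1=0, Y2=1 are {g1 stuck-at-0, g1 inverted output}.
Test 2 (a=1, b=1, c=0): fault-free g1=0, g2=0, g3=0, g4=1, g5=0, g6=0, g7=0, g8=1 → Y1=0, Y2=1; observed Y1=1, Y2=0. Eliminates g1 stuck-at-0.
Only g1 inverted output is consistent with every test.

g1 inverted output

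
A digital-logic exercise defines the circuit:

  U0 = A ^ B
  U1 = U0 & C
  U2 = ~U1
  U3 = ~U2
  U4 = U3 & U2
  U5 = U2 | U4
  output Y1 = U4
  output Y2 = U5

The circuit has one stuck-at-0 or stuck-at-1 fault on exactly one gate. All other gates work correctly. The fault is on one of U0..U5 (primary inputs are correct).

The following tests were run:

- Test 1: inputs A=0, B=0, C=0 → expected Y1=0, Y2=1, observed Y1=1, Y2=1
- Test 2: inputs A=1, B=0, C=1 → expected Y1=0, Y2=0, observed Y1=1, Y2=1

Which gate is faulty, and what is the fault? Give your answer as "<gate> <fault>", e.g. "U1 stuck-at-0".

Fault-free values for test 1 (A=0, B=0, C=0): U0=0, U1=0, U2=1, U3=0, U4=0, U5=1, giving Y1=0, Y2=1. Observed Y1=1, Y2=1.
Test 1: faults giving observed Y1=1, Y2=1 are {U3 stuck-at-1, U4 stuck-at-1}.
Test 2 (A=1, B=0, C=1): fault-free U0=1, U1=1, U2=0, U3=1, U4=0, U5=0 → Y1=0, Y2=0; observed Y1=1, Y2=1. Eliminates U3 stuck-at-1.
Only U4 stuck-at-1 is consistent with every test.

U4 stuck-at-1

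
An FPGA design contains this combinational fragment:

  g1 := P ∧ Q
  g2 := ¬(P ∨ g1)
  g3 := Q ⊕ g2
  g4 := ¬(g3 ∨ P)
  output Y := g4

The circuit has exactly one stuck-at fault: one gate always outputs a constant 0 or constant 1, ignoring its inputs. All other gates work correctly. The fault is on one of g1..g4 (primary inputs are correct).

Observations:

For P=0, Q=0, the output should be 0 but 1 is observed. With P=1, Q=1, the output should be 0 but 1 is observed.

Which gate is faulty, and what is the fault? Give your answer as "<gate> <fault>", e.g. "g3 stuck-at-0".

g4 stuck-at-1

Fault-free values for test 1 (P=0, Q=0): g1=0, g2=1, g3=1, g4=0, giving Y=0. Observed 1.
Test 1: faults giving observed 1 are {g1 stuck-at-1, g2 stuck-at-0, g3 stuck-at-0, g4 stuck-at-1}.
Test 2 (P=1, Q=1): fault-free g1=1, g2=0, g3=1, g4=0 → 0; observed 1. Eliminates g1 stuck-at-1, g2 stuck-at-0, g3 stuck-at-0.
Only g4 stuck-at-1 is consistent with every test.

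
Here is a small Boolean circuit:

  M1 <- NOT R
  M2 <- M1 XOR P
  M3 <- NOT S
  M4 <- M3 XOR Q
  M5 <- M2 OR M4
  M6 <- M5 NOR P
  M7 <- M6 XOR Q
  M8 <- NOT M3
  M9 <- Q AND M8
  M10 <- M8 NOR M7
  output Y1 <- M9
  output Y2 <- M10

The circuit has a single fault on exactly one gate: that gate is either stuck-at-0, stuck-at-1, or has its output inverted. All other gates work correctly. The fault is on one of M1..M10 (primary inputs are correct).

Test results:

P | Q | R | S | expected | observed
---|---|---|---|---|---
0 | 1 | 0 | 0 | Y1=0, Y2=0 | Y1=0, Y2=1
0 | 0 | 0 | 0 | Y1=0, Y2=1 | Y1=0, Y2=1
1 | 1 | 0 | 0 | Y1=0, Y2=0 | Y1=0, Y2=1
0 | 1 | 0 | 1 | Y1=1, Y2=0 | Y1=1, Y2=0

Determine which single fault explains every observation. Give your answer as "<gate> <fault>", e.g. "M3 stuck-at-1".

M7 stuck-at-0

Fault-free values for test 1 (P=0, Q=1, R=0, S=0): M1=1, M2=1, M3=1, M4=0, M5=1, M6=0, M7=1, M8=0, M9=0, M10=0, giving Y1=0, Y2=0. Observed Y1=0, Y2=1.
Test 1: faults giving observed Y1=0, Y2=1 are {M1 stuck-at-0, M1 inverted output, M2 stuck-at-0, M2 inverted output, M5 stuck-at-0, M5 inverted output, M6 stuck-at-1, M6 inverted output, M7 stuck-at-0, M7 inverted output, M10 stuck-at-1, M10 inverted output}.
Test 2 (P=0, Q=0, R=0, S=0): fault-free M1=1, M2=1, M3=1, M4=1, M5=1, M6=0, M7=0, M8=0, M9=0, M10=1 → Y1=0, Y2=1; observed Y1=0, Y2=1. Eliminates M5 stuck-at-0, M5 inverted output, M6 stuck-at-1, M6 inverted output, M7 inverted output, M10 inverted output.
Test 3 (P=1, Q=1, R=0, S=0): fault-free M1=1, M2=0, M3=1, M4=0, M5=0, M6=0, M7=1, M8=0, M9=0, M10=0 → Y1=0, Y2=0; observed Y1=0, Y2=1. Eliminates M1 stuck-at-0, M1 inverted output, M2 stuck-at-0, M2 inverted output.
Test 4 (P=0, Q=1, R=0, S=1): fault-free M1=1, M2=1, M3=0, M4=1, M5=1, M6=0, M7=1, M8=1, M9=1, M10=0 → Y1=1, Y2=0; observed Y1=1, Y2=0. Eliminates M10 stuck-at-1.
Only M7 stuck-at-0 is consistent with every test.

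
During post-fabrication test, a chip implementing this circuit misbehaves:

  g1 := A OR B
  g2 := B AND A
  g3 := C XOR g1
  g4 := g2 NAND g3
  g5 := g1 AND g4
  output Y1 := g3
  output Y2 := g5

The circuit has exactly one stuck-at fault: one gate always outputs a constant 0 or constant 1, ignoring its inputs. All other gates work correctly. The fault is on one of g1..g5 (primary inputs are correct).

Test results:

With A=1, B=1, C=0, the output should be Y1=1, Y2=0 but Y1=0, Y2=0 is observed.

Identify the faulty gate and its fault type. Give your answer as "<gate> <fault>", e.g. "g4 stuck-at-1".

Fault-free values for test 1 (A=1, B=1, C=0): g1=1, g2=1, g3=1, g4=0, g5=0, giving Y1=1, Y2=0. Observed Y1=0, Y2=0.
Test 1: faults giving observed Y1=0, Y2=0 are {g1 stuck-at-0}.
Only g1 stuck-at-0 is consistent with every test.

g1 stuck-at-0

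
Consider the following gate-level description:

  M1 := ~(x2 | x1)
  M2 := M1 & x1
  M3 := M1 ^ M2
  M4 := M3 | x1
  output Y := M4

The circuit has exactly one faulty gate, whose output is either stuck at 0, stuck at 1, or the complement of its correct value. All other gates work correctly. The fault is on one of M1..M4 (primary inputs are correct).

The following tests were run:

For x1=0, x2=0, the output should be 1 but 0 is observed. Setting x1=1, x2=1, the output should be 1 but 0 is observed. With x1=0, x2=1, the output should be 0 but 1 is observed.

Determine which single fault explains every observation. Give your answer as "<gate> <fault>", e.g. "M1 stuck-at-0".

Fault-free values for test 1 (x1=0, x2=0): M1=1, M2=0, M3=1, M4=1, giving Y=1. Observed 0.
Test 1: faults giving observed 0 are {M1 stuck-at-0, M1 inverted output, M2 stuck-at-1, M2 inverted output, M3 stuck-at-0, M3 inverted output, M4 stuck-at-0, M4 inverted output}.
Test 2 (x1=1, x2=1): fault-free M1=0, M2=0, M3=0, M4=1 → 1; observed 0. Eliminates M1 stuck-at-0, M1 inverted output, M2 stuck-at-1, M2 inverted output, M3 stuck-at-0, M3 inverted output.
Test 3 (x1=0, x2=1): fault-free M1=0, M2=0, M3=0, M4=0 → 0; observed 1. Eliminates M4 stuck-at-0.
Only M4 inverted output is consistent with every test.

M4 inverted output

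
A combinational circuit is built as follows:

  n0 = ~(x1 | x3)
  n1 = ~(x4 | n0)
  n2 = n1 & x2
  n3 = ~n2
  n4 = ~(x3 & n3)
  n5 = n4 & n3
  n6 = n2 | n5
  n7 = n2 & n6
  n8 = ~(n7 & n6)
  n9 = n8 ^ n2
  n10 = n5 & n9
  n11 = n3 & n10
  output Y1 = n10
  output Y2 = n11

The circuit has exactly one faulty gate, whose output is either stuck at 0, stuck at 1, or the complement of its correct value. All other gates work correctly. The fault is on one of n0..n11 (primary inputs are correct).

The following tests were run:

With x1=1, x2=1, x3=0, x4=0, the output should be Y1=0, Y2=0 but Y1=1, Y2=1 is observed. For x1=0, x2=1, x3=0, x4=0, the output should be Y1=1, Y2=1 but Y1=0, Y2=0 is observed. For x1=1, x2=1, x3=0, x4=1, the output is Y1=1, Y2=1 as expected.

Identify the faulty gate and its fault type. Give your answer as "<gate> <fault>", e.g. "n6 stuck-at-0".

Fault-free values for test 1 (x1=1, x2=1, x3=0, x4=0): n0=0, n1=1, n2=1, n3=0, n4=1, n5=0, n6=1, n7=1, n8=0, n9=1, n10=0, n11=0, giving Y1=0, Y2=0. Observed Y1=1, Y2=1.
Test 1: faults giving observed Y1=1, Y2=1 are {n0 stuck-at-1, n0 inverted output, n1 stuck-at-0, n1 inverted output, n2 stuck-at-0, n2 inverted output, n3 stuck-at-1, n3 inverted output}.
Test 2 (x1=0, x2=1, x3=0, x4=0): fault-free n0=1, n1=0, n2=0, n3=1, n4=1, n5=1, n6=1, n7=0, n8=1, n9=1, n10=1, n11=1 → Y1=1, Y2=1; observed Y1=0, Y2=0. Eliminates n0 stuck-at-1, n1 stuck-at-0, n2 stuck-at-0, n3 stuck-at-1.
Test 3 (x1=1, x2=1, x3=0, x4=1): fault-free n0=0, n1=0, n2=0, n3=1, n4=1, n5=1, n6=1, n7=0, n8=1, n9=1, n10=1, n11=1 → Y1=1, Y2=1; observed Y1=1, Y2=1. Eliminates n1 inverted output, n2 inverted output, n3 inverted output.
Only n0 inverted output is consistent with every test.

n0 inverted output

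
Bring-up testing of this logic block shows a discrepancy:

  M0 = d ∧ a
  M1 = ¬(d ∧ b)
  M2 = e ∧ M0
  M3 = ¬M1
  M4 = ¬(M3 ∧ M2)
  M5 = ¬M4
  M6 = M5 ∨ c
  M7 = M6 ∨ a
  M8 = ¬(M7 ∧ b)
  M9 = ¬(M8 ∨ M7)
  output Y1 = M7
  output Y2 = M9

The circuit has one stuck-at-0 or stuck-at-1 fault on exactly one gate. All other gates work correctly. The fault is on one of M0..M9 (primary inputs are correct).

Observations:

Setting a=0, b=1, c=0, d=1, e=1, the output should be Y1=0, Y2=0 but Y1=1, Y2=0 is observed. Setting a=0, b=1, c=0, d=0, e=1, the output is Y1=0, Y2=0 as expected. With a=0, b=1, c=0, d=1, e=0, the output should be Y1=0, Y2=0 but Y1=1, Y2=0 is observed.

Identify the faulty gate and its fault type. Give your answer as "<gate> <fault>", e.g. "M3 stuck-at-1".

M2 stuck-at-1

Fault-free values for test 1 (a=0, b=1, c=0, d=1, e=1): M0=0, M1=0, M2=0, M3=1, M4=1, M5=0, M6=0, M7=0, M8=1, M9=0, giving Y1=0, Y2=0. Observed Y1=1, Y2=0.
Test 1: faults giving observed Y1=1, Y2=0 are {M0 stuck-at-1, M2 stuck-at-1, M4 stuck-at-0, M5 stuck-at-1, M6 stuck-at-1, M7 stuck-at-1}.
Test 2 (a=0, b=1, c=0, d=0, e=1): fault-free M0=0, M1=1, M2=0, M3=0, M4=1, M5=0, M6=0, M7=0, M8=1, M9=0 → Y1=0, Y2=0; observed Y1=0, Y2=0. Eliminates M4 stuck-at-0, M5 stuck-at-1, M6 stuck-at-1, M7 stuck-at-1.
Test 3 (a=0, b=1, c=0, d=1, e=0): fault-free M0=0, M1=0, M2=0, M3=1, M4=1, M5=0, M6=0, M7=0, M8=1, M9=0 → Y1=0, Y2=0; observed Y1=1, Y2=0. Eliminates M0 stuck-at-1.
Only M2 stuck-at-1 is consistent with every test.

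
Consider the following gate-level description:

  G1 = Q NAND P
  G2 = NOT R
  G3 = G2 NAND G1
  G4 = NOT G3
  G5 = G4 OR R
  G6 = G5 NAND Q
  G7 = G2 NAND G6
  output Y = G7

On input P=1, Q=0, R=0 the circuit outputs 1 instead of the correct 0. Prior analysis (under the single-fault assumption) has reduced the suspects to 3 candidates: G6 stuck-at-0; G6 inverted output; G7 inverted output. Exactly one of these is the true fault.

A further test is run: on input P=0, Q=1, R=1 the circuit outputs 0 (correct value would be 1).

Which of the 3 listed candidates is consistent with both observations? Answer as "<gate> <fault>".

G7 inverted output

Evaluate each candidate on input P=0, Q=1, R=1:
  G6 stuck-at-0: G1=1, G2=0, G3=1, G4=0, G5=1, G6=0 [stuck-at-0], G7=1 → 1 — eliminated
  G6 inverted output: G1=1, G2=0, G3=1, G4=0, G5=1, G6=1 [inverted output], G7=1 → 1 — eliminated
  G7 inverted output: G1=1, G2=0, G3=1, G4=0, G5=1, G6=0, G7=0 [inverted output] → 0 — matches
Only G7 inverted output reproduces the observed 0.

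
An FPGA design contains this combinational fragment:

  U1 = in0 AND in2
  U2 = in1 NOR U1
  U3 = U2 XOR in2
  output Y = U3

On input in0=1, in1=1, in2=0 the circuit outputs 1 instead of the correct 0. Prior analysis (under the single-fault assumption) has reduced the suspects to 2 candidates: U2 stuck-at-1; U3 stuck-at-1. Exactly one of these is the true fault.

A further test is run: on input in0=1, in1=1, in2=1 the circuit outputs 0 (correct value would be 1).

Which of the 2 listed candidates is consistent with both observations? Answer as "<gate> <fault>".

Evaluate each candidate on input in0=1, in1=1, in2=1:
  U2 stuck-at-1: U1=1, U2=1 [stuck-at-1], U3=0 → 0 — matches
  U3 stuck-at-1: U1=1, U2=0, U3=1 [stuck-at-1] → 1 — eliminated
Only U2 stuck-at-1 reproduces the observed 0.

U2 stuck-at-1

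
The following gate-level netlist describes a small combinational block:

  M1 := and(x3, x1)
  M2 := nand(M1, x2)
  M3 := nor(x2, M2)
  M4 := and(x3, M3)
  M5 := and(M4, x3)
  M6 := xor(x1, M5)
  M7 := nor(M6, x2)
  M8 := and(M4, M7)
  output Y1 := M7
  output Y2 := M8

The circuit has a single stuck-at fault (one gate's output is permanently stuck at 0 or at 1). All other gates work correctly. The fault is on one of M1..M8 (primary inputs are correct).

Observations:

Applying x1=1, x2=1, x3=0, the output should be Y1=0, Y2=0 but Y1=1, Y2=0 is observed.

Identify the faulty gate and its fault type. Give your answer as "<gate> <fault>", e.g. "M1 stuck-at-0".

Fault-free values for test 1 (x1=1, x2=1, x3=0): M1=0, M2=1, M3=0, M4=0, M5=0, M6=1, M7=0, M8=0, giving Y1=0, Y2=0. Observed Y1=1, Y2=0.
Test 1: faults giving observed Y1=1, Y2=0 are {M7 stuck-at-1}.
Only M7 stuck-at-1 is consistent with every test.

M7 stuck-at-1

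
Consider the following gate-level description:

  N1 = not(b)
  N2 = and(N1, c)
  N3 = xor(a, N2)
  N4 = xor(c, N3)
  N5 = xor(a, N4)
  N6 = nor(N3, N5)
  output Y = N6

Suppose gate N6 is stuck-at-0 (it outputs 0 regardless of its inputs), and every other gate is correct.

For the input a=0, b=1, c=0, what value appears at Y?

0

Propagate with N6 forced: N1=0, N2=0, N3=0, N4=0, N5=0, N6=0 [stuck-at-0].
So Y = 0. (Without the fault it would be 1.)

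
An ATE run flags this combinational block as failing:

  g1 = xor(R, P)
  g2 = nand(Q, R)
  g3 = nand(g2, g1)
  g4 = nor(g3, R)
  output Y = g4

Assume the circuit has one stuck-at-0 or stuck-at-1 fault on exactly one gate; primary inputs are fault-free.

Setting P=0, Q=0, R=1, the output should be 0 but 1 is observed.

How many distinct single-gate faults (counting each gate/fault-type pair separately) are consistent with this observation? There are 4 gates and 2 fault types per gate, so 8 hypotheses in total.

Fault-free: g1=1, g2=1, g3=0, g4=0 → 0. Observed 1.
  g1 stuck-at-0: output 0 ✗
  g1 stuck-at-1: output 0 ✗
  g2 stuck-at-0: output 0 ✗
  g2 stuck-at-1: output 0 ✗
  g3 stuck-at-0: output 0 ✗
  g3 stuck-at-1: output 0 ✗
  g4 stuck-at-0: output 0 ✗
  g4 stuck-at-1: output 1 ✓
Consistent faults: {g4 stuck-at-1} — 1 in all.

1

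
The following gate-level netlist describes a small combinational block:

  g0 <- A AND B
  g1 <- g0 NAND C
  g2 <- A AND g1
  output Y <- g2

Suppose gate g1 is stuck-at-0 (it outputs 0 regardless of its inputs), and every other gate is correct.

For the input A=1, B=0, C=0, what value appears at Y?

0

Propagate with g1 forced: g0=0, g1=0 [stuck-at-0], g2=0.
So Y = 0. (Without the fault it would be 1.)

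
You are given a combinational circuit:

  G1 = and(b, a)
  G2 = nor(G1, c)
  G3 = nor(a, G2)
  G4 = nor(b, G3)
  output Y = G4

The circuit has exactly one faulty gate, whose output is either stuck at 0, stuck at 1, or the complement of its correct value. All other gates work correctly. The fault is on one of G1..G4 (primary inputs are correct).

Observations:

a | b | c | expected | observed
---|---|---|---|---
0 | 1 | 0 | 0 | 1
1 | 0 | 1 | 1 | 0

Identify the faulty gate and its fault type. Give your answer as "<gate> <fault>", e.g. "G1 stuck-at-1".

G4 inverted output

Fault-free values for test 1 (a=0, b=1, c=0): G1=0, G2=1, G3=0, G4=0, giving Y=0. Observed 1.
Test 1: faults giving observed 1 are {G4 stuck-at-1, G4 inverted output}.
Test 2 (a=1, b=0, c=1): fault-free G1=0, G2=0, G3=0, G4=1 → 1; observed 0. Eliminates G4 stuck-at-1.
Only G4 inverted output is consistent with every test.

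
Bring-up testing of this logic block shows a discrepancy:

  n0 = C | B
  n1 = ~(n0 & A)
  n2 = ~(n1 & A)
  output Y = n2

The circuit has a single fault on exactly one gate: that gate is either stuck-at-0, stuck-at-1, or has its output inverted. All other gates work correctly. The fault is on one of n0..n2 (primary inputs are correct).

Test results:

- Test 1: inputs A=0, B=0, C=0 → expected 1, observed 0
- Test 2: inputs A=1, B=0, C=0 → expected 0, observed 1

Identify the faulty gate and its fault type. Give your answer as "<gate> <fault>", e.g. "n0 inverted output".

Fault-free values for test 1 (A=0, B=0, C=0): n0=0, n1=1, n2=1, giving Y=1. Observed 0.
Test 1: faults giving observed 0 are {n2 stuck-at-0, n2 inverted output}.
Test 2 (A=1, B=0, C=0): fault-free n0=0, n1=1, n2=0 → 0; observed 1. Eliminates n2 stuck-at-0.
Only n2 inverted output is consistent with every test.

n2 inverted output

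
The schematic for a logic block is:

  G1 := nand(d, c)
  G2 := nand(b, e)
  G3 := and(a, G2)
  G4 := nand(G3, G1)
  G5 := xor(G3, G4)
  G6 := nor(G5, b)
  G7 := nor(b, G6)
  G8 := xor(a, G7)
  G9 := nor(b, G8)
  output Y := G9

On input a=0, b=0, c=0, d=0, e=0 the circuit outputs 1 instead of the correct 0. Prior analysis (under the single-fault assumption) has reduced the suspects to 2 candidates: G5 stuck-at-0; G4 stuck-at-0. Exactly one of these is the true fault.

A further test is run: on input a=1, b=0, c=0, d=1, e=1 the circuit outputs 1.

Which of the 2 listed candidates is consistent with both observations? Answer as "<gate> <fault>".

G4 stuck-at-0

Evaluate each candidate on input a=1, b=0, c=0, d=1, e=1:
  G5 stuck-at-0: G1=1, G2=1, G3=1, G4=0, G5=0 [stuck-at-0], G6=1, G7=0, G8=1, G9=0 → 0 — eliminated
  G4 stuck-at-0: G1=1, G2=1, G3=1, G4=0 [stuck-at-0], G5=1, G6=0, G7=1, G8=0, G9=1 → 1 — matches
Only G4 stuck-at-0 reproduces the observed 1.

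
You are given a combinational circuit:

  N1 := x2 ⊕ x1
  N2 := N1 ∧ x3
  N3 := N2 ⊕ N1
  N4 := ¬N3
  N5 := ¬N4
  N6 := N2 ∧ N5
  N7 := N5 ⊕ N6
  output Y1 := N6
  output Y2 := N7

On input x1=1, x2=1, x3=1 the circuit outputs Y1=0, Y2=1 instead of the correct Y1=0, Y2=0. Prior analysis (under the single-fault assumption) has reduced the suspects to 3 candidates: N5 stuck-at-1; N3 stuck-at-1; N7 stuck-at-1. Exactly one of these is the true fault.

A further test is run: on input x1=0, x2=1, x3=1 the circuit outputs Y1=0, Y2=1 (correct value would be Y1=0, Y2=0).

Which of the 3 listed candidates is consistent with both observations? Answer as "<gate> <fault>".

N7 stuck-at-1

Evaluate each candidate on input x1=0, x2=1, x3=1:
  N5 stuck-at-1: N1=1, N2=1, N3=0, N4=1, N5=1 [stuck-at-1], N6=1, N7=0 → Y1=1, Y2=0 — eliminated
  N3 stuck-at-1: N1=1, N2=1, N3=1 [stuck-at-1], N4=0, N5=1, N6=1, N7=0 → Y1=1, Y2=0 — eliminated
  N7 stuck-at-1: N1=1, N2=1, N3=0, N4=1, N5=0, N6=0, N7=1 [stuck-at-1] → Y1=0, Y2=1 — matches
Only N7 stuck-at-1 reproduces the observed Y1=0, Y2=1.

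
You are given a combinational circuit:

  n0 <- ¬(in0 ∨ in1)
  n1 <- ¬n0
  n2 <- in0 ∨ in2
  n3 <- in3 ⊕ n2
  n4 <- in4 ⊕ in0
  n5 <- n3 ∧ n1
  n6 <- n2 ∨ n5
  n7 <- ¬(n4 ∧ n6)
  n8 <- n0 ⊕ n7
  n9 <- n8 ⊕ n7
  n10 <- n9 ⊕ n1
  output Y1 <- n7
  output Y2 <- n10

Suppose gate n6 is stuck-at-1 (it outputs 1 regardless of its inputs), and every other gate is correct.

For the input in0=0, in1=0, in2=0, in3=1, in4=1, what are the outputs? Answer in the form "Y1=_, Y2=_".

Y1=0, Y2=1

Propagate with n6 forced: n0=1, n1=0, n2=0, n3=1, n4=1, n5=0, n6=1 [stuck-at-1], n7=0, n8=1, n9=1, n10=1.
So the outputs are Y1=0, Y2=1. (Without the fault they would be Y1=1, Y2=1.)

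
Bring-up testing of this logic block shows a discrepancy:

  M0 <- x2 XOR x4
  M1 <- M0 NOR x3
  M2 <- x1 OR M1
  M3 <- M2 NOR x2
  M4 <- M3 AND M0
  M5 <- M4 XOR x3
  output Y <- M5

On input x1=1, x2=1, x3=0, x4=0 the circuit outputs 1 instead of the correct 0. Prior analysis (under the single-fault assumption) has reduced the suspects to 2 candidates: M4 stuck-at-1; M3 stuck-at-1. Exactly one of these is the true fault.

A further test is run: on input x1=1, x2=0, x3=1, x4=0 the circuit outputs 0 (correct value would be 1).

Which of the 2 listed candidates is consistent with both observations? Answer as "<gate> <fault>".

M4 stuck-at-1

Evaluate each candidate on input x1=1, x2=0, x3=1, x4=0:
  M4 stuck-at-1: M0=0, M1=0, M2=1, M3=0, M4=1 [stuck-at-1], M5=0 → 0 — matches
  M3 stuck-at-1: M0=0, M1=0, M2=1, M3=1 [stuck-at-1], M4=0, M5=1 → 1 — eliminated
Only M4 stuck-at-1 reproduces the observed 0.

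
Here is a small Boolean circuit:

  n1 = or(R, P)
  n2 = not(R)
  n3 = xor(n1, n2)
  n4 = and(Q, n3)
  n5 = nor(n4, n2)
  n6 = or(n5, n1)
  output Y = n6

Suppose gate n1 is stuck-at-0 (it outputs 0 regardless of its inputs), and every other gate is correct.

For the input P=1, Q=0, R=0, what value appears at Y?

Propagate with n1 forced: n1=0 [stuck-at-0], n2=1, n3=1, n4=0, n5=0, n6=0.
So Y = 0. (Without the fault it would be 1.)

0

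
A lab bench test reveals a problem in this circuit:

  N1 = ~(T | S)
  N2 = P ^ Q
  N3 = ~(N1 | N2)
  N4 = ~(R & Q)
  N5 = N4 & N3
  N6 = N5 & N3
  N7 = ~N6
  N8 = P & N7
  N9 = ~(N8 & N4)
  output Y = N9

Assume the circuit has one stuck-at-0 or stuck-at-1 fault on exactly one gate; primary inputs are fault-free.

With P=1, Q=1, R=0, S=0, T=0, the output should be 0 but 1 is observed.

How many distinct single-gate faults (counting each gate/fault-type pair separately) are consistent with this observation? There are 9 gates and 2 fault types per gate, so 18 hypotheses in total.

7

Fault-free: N1=1, N2=0, N3=0, N4=1, N5=0, N6=0, N7=1, N8=1, N9=0 → 0. Observed 1.
  N1: stuck-at-0 ✓; others ✗
  N2: none of the 2 fault types match ✗
  N3: stuck-at-1 ✓; others ✗
  N4: stuck-at-0 ✓; others ✗
  N5: none of the 2 fault types match ✗
  N6: stuck-at-1 ✓; others ✗
  N7: stuck-at-0 ✓; others ✗
  N8: stuck-at-0 ✓; others ✗
  N9: stuck-at-1 ✓; others ✗
Consistent faults: {N1 stuck-at-0, N3 stuck-at-1, N4 stuck-at-0, N6 stuck-at-1, N7 stuck-at-0, N8 stuck-at-0, N9 stuck-at-1} — 7 in all.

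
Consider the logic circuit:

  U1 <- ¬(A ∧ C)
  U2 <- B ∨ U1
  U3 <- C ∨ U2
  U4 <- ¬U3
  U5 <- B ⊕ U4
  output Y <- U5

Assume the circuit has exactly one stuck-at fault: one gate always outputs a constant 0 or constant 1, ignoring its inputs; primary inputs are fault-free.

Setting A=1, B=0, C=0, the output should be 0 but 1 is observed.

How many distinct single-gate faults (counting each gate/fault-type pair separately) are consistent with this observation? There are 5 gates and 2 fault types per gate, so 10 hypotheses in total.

Fault-free: U1=1, U2=1, U3=1, U4=0, U5=0 → 0. Observed 1.
  U1 stuck-at-0: output 1 ✓
  U1 stuck-at-1: output 0 ✗
  U2 stuck-at-0: output 1 ✓
  U2 stuck-at-1: output 0 ✗
  U3 stuck-at-0: output 1 ✓
  U3 stuck-at-1: output 0 ✗
  U4 stuck-at-0: output 0 ✗
  U4 stuck-at-1: output 1 ✓
  U5 stuck-at-0: output 0 ✗
  U5 stuck-at-1: output 1 ✓
Consistent faults: {U1 stuck-at-0, U2 stuck-at-0, U3 stuck-at-0, U4 stuck-at-1, U5 stuck-at-1} — 5 in all.

5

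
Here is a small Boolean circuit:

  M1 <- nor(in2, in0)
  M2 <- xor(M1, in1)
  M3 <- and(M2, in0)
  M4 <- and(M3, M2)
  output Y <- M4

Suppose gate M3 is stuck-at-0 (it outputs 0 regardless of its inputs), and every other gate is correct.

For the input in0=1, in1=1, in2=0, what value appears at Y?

0

Propagate with M3 forced: M1=0, M2=1, M3=0 [stuck-at-0], M4=0.
So Y = 0. (Without the fault it would be 1.)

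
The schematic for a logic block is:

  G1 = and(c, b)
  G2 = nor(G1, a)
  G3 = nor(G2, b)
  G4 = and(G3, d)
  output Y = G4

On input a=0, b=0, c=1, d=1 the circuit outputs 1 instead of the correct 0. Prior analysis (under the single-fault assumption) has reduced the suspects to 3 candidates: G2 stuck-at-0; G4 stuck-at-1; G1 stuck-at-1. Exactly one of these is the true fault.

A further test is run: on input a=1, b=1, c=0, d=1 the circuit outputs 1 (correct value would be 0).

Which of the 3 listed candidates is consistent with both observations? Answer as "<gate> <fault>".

Evaluate each candidate on input a=1, b=1, c=0, d=1:
  G2 stuck-at-0: G1=0, G2=0 [stuck-at-0], G3=0, G4=0 → 0 — eliminated
  G4 stuck-at-1: G1=0, G2=0, G3=0, G4=1 [stuck-at-1] → 1 — matches
  G1 stuck-at-1: G1=1 [stuck-at-1], G2=0, G3=0, G4=0 → 0 — eliminated
Only G4 stuck-at-1 reproduces the observed 1.

G4 stuck-at-1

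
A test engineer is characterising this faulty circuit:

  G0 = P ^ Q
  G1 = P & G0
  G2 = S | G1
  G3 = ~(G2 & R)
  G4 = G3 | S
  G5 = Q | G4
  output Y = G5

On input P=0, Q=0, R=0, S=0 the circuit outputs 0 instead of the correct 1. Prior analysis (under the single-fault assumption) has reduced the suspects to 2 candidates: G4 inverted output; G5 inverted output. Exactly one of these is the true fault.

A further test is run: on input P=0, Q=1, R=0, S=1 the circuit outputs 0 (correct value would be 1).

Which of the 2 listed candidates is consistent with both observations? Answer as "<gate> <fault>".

Evaluate each candidate on input P=0, Q=1, R=0, S=1:
  G4 inverted output: G0=1, G1=0, G2=1, G3=1, G4=0 [inverted output], G5=1 → 1 — eliminated
  G5 inverted output: G0=1, G1=0, G2=1, G3=1, G4=1, G5=0 [inverted output] → 0 — matches
Only G5 inverted output reproduces the observed 0.

G5 inverted output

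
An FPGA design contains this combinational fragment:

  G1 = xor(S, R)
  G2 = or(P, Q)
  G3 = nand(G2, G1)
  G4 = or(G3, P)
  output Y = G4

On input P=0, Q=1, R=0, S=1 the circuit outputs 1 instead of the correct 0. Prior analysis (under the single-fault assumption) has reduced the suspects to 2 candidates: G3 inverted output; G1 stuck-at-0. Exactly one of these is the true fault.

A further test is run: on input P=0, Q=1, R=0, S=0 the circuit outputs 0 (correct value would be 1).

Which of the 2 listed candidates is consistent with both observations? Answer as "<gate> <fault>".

G3 inverted output

Evaluate each candidate on input P=0, Q=1, R=0, S=0:
  G3 inverted output: G1=0, G2=1, G3=0 [inverted output], G4=0 → 0 — matches
  G1 stuck-at-0: G1=0 [stuck-at-0], G2=1, G3=1, G4=1 → 1 — eliminated
Only G3 inverted output reproduces the observed 0.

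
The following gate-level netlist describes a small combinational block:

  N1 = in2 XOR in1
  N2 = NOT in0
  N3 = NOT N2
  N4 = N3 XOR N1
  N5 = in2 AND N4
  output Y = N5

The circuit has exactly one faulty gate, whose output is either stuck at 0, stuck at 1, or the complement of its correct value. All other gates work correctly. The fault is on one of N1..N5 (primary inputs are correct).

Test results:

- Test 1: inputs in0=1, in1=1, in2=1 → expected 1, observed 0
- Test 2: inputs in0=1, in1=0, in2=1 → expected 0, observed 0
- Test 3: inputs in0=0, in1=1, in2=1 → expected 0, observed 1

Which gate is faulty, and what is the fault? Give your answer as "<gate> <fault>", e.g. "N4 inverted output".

Fault-free values for test 1 (in0=1, in1=1, in2=1): N1=0, N2=0, N3=1, N4=1, N5=1, giving Y=1. Observed 0.
Test 1: faults giving observed 0 are {N1 stuck-at-1, N1 inverted output, N2 stuck-at-1, N2 inverted output, N3 stuck-at-0, N3 inverted output, N4 stuck-at-0, N4 inverted output, N5 stuck-at-0, N5 inverted output}.
Test 2 (in0=1, in1=0, in2=1): fault-free N1=1, N2=0, N3=1, N4=0, N5=0 → 0; observed 0. Eliminates N1 inverted output, N2 stuck-at-1, N2 inverted output, N3 stuck-at-0, N3 inverted output, N4 inverted output, N5 inverted output.
Test 3 (in0=0, in1=1, in2=1): fault-free N1=0, N2=1, N3=0, N4=0, N5=0 → 0; observed 1. Eliminates N4 stuck-at-0, N5 stuck-at-0.
Only N1 stuck-at-1 is consistent with every test.

N1 stuck-at-1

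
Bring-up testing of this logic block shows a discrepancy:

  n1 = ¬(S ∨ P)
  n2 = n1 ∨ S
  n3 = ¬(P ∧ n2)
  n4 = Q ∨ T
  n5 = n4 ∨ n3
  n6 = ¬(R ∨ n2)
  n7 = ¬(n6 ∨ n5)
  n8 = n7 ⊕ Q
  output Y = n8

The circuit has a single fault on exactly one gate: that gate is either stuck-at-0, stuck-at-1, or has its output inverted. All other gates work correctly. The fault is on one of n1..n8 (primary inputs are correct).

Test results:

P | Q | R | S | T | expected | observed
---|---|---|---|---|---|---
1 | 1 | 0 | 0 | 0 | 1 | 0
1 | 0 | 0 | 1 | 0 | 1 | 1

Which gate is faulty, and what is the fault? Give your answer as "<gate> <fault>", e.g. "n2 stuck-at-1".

n7 stuck-at-1

Fault-free values for test 1 (P=1, Q=1, R=0, S=0, T=0): n1=0, n2=0, n3=1, n4=1, n5=1, n6=1, n7=0, n8=1, giving Y=1. Observed 0.
Test 1: faults giving observed 0 are {n7 stuck-at-1, n7 inverted output, n8 stuck-at-0, n8 inverted output}.
Test 2 (P=1, Q=0, R=0, S=1, T=0): fault-free n1=0, n2=1, n3=0, n4=0, n5=0, n6=0, n7=1, n8=1 → 1; observed 1. Eliminates n7 inverted output, n8 stuck-at-0, n8 inverted output.
Only n7 stuck-at-1 is consistent with every test.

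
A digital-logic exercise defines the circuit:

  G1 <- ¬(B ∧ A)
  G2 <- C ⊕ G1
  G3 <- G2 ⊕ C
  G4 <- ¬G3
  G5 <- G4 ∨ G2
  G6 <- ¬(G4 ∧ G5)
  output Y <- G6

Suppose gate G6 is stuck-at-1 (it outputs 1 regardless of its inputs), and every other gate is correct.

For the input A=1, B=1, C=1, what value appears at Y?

1

Propagate with G6 forced: G1=0, G2=1, G3=0, G4=1, G5=1, G6=1 [stuck-at-1].
So Y = 1. (Without the fault it would be 0.)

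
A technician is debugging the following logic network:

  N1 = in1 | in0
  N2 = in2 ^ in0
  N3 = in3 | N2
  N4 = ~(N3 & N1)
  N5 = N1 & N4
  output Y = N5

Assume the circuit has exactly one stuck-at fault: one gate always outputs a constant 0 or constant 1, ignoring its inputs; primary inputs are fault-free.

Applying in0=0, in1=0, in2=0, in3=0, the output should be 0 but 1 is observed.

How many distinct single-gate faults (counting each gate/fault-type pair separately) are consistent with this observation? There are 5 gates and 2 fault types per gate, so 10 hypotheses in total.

2

Fault-free: N1=0, N2=0, N3=0, N4=1, N5=0 → 0. Observed 1.
  N1 stuck-at-0: output 0 ✗
  N1 stuck-at-1: output 1 ✓
  N2 stuck-at-0: output 0 ✗
  N2 stuck-at-1: output 0 ✗
  N3 stuck-at-0: output 0 ✗
  N3 stuck-at-1: output 0 ✗
  N4 stuck-at-0: output 0 ✗
  N4 stuck-at-1: output 0 ✗
  N5 stuck-at-0: output 0 ✗
  N5 stuck-at-1: output 1 ✓
Consistent faults: {N1 stuck-at-1, N5 stuck-at-1} — 2 in all.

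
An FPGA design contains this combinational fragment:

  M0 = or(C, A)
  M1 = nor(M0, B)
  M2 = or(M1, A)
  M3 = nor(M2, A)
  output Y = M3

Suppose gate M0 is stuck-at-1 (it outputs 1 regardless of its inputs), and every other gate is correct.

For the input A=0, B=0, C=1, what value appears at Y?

Propagate with M0 forced: M0=1 [stuck-at-1], M1=0, M2=0, M3=1.
So Y = 1. (Same as the fault-free value — the fault is masked on this input.)

1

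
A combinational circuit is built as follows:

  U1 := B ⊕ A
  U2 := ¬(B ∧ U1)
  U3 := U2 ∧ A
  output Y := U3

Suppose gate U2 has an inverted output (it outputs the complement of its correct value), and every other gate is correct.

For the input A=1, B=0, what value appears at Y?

0

Propagate with U2 forced: U1=1, U2=0 [inverted output], U3=0.
So Y = 0. (Without the fault it would be 1.)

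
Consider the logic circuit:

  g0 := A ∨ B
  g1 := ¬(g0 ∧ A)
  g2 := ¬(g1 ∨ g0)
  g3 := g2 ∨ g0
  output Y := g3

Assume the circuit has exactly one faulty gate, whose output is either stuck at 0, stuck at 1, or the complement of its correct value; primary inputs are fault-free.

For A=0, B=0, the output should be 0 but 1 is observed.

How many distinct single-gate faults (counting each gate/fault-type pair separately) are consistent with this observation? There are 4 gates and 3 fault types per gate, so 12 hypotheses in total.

8

Fault-free: g0=0, g1=1, g2=0, g3=0 → 0. Observed 1.
  g0 stuck-at-0: output 0 ✗
  g0 stuck-at-1: output 1 ✓
  g0 inverted output: output 1 ✓
  g1 stuck-at-0: output 1 ✓
  g1 stuck-at-1: output 0 ✗
  g1 inverted output: output 1 ✓
  g2 stuck-at-0: output 0 ✗
  g2 stuck-at-1: output 1 ✓
  g2 inverted output: output 1 ✓
  g3 stuck-at-0: output 0 ✗
  g3 stuck-at-1: output 1 ✓
  g3 inverted output: output 1 ✓
Consistent faults: {g0 stuck-at-1, g0 inverted output, g1 stuck-at-0, g1 inverted output, g2 stuck-at-1, g2 inverted output, g3 stuck-at-1, g3 inverted output} — 8 in all.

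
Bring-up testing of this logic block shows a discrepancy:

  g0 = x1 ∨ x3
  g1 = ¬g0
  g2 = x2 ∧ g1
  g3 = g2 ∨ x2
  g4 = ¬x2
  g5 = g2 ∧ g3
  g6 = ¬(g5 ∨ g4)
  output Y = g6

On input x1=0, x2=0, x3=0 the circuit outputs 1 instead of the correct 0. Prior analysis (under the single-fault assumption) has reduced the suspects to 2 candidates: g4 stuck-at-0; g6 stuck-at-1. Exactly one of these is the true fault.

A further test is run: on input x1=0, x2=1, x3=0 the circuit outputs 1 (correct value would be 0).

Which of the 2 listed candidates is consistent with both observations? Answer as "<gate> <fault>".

Evaluate each candidate on input x1=0, x2=1, x3=0:
  g4 stuck-at-0: g0=0, g1=1, g2=1, g3=1, g4=0 [stuck-at-0], g5=1, g6=0 → 0 — eliminated
  g6 stuck-at-1: g0=0, g1=1, g2=1, g3=1, g4=0, g5=1, g6=1 [stuck-at-1] → 1 — matches
Only g6 stuck-at-1 reproduces the observed 1.

g6 stuck-at-1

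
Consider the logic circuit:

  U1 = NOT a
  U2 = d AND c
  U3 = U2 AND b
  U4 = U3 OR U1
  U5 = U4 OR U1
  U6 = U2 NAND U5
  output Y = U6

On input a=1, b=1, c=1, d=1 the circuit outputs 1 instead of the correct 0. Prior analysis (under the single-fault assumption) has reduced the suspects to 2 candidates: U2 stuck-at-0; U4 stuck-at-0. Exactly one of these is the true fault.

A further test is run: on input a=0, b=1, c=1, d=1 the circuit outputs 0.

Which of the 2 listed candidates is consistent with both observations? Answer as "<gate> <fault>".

U4 stuck-at-0

Evaluate each candidate on input a=0, b=1, c=1, d=1:
  U2 stuck-at-0: U1=1, U2=0 [stuck-at-0], U3=0, U4=1, U5=1, U6=1 → 1 — eliminated
  U4 stuck-at-0: U1=1, U2=1, U3=1, U4=0 [stuck-at-0], U5=1, U6=0 → 0 — matches
Only U4 stuck-at-0 reproduces the observed 0.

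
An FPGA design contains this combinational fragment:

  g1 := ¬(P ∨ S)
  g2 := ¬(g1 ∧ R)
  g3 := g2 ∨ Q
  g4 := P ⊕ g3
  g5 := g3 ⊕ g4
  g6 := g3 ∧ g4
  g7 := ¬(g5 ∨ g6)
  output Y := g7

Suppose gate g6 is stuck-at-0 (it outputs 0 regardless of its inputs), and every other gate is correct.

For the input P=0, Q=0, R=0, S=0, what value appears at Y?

Propagate with g6 forced: g1=1, g2=1, g3=1, g4=1, g5=0, g6=0 [stuck-at-0], g7=1.
So Y = 1. (Without the fault it would be 0.)

1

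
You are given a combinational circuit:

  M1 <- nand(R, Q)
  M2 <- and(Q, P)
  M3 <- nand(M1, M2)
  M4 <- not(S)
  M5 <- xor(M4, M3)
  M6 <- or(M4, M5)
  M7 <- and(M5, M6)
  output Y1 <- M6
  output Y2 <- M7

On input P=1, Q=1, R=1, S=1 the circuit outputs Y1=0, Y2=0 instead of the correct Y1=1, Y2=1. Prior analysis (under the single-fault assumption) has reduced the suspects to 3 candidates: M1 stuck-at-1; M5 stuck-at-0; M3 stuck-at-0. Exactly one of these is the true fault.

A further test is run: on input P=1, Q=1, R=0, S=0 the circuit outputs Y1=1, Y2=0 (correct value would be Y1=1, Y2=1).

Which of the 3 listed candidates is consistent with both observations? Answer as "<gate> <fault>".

M5 stuck-at-0

Evaluate each candidate on input P=1, Q=1, R=0, S=0:
  M1 stuck-at-1: M1=1 [stuck-at-1], M2=1, M3=0, M4=1, M5=1, M6=1, M7=1 → Y1=1, Y2=1 — eliminated
  M5 stuck-at-0: M1=1, M2=1, M3=0, M4=1, M5=0 [stuck-at-0], M6=1, M7=0 → Y1=1, Y2=0 — matches
  M3 stuck-at-0: M1=1, M2=1, M3=0 [stuck-at-0], M4=1, M5=1, M6=1, M7=1 → Y1=1, Y2=1 — eliminated
Only M5 stuck-at-0 reproduces the observed Y1=1, Y2=0.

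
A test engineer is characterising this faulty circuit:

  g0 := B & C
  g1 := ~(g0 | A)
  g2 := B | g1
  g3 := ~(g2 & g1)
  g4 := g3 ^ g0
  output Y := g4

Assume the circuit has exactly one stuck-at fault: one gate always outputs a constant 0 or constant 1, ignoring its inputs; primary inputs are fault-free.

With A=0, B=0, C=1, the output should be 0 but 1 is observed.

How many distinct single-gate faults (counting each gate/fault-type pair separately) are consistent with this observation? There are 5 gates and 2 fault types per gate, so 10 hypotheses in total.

4

Fault-free: g0=0, g1=1, g2=1, g3=0, g4=0 → 0. Observed 1.
  g0 stuck-at-0: output 0 ✗
  g0 stuck-at-1: output 0 ✗
  g1 stuck-at-0: output 1 ✓
  g1 stuck-at-1: output 0 ✗
  g2 stuck-at-0: output 1 ✓
  g2 stuck-at-1: output 0 ✗
  g3 stuck-at-0: output 0 ✗
  g3 stuck-at-1: output 1 ✓
  g4 stuck-at-0: output 0 ✗
  g4 stuck-at-1: output 1 ✓
Consistent faults: {g1 stuck-at-0, g2 stuck-at-0, g3 stuck-at-1, g4 stuck-at-1} — 4 in all.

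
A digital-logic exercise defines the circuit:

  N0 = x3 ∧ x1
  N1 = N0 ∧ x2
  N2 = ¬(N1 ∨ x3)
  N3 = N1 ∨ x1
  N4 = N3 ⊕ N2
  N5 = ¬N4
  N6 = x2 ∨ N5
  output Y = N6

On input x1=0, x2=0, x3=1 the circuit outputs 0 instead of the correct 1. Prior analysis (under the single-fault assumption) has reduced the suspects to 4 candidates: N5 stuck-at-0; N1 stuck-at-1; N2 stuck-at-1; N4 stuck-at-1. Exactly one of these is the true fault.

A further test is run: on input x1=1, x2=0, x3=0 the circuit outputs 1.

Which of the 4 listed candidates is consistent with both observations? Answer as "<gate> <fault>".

Evaluate each candidate on input x1=1, x2=0, x3=0:
  N5 stuck-at-0: N0=0, N1=0, N2=1, N3=1, N4=0, N5=0 [stuck-at-0], N6=0 → 0 — eliminated
  N1 stuck-at-1: N0=0, N1=1 [stuck-at-1], N2=0, N3=1, N4=1, N5=0, N6=0 → 0 — eliminated
  N2 stuck-at-1: N0=0, N1=0, N2=1 [stuck-at-1], N3=1, N4=0, N5=1, N6=1 → 1 — matches
  N4 stuck-at-1: N0=0, N1=0, N2=1, N3=1, N4=1 [stuck-at-1], N5=0, N6=0 → 0 — eliminated
Only N2 stuck-at-1 reproduces the observed 1.

N2 stuck-at-1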